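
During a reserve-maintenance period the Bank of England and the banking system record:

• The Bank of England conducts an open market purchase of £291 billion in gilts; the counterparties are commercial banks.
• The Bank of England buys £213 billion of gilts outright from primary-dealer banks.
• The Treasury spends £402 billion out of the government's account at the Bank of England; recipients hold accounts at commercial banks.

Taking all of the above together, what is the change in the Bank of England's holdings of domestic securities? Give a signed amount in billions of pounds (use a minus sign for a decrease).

+£504 billion

OMO purchase (from banks) £291 billion: securities added to the Bank of England's portfolio → +£291B.
OMO purchase (from banks) £213 billion: securities added to the Bank of England's portfolio → +£213B.
Government spending £402 billion: the Bank of England's securities portfolio is untouched → 0.
Net: 291 + 213 + 0 = +£504 billion.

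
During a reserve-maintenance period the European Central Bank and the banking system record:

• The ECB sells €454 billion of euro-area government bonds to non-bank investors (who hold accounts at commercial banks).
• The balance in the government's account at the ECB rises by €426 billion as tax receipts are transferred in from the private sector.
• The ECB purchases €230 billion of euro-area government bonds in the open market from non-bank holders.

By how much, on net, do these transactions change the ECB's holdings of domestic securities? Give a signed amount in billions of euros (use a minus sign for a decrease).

Asset sale (to non-banks) €454 billion: securities removed from the ECB's portfolio → −€454B.
Government account inflow €426 billion: the ECB's securities portfolio is untouched → 0.
Asset purchase (from non-banks) €230 billion: securities added to the ECB's portfolio → +€230B.
Net: −454 + 0 + 230 = -€224 billion.

-€224 billion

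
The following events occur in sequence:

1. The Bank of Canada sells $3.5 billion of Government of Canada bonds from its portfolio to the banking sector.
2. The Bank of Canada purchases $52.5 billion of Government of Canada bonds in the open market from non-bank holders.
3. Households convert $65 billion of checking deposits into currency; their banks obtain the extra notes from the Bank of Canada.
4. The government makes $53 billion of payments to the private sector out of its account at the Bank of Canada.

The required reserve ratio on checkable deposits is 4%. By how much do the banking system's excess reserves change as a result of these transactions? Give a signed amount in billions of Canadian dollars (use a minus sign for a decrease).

OMO sale (to banks) $3.5 billion: reserves −$3.5B, deposits 0.
Asset purchase (from non-banks) $52.5 billion: reserves +$52.5B, deposits +$52.5B.
Currency withdrawal $65 billion: reserves −$65B, deposits −$65B.
Government spending $53 billion: reserves +$53B, deposits +$53B.
Totals: Δreserves = +$37B, Δdeposits = +$40.5B.
Δrequired reserves = 4% × +$40.5B = +$1.62B.
Δexcess reserves = Δreserves − Δrequired = +$37B − (+$1.62B) = +$35.38 billion.

+$35.38 billion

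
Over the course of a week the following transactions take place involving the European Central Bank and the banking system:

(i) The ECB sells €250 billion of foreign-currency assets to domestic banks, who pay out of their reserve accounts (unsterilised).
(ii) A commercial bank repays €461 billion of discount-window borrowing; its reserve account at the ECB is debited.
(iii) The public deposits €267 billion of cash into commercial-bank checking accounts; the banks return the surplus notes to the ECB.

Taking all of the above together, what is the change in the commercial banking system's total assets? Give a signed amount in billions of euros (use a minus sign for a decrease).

FX sale €250 billion: just an asset swap on bank balance sheets → 0.
Discount-window repayment €461 billion: bank balance sheets shrink → −€461B.
Currency deposit €267 billion: bank balance sheets expand → +€267B.
Net: 0 − 461 + 267 = -€194 billion.

-€194 billion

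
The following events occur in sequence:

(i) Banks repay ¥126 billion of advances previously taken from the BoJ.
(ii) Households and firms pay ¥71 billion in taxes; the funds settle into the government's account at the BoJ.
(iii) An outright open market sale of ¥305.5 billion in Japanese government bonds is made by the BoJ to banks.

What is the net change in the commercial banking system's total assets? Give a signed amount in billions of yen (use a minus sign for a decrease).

BoJ balance sheet:
  Assets:      Securities −¥305.5B, Loans to banks −¥126B
  Liabilities: Bank reserves −¥502.5B, Government deposits +¥71B
Commercial banking system:
  Assets:      Reserves at CB −¥502.5B, Securities +¥305.5B
  Liabilities: Checkable deposits −¥71B, Borrowings from CB −¥126B
Change in total bank assets = -¥197 billion.

-¥197 billion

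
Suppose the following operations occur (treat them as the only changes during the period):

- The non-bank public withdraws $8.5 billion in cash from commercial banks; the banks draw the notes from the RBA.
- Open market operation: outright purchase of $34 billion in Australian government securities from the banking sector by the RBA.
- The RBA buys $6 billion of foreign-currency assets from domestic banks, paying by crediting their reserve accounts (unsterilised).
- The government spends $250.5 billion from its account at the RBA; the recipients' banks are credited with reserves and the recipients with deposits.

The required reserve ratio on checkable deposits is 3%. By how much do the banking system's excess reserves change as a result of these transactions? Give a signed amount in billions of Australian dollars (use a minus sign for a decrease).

Currency withdrawal $8.5 billion: reserves −$8.5B, deposits −$8.5B.
OMO purchase (from banks) $34 billion: reserves +$34B, deposits 0.
FX purchase $6 billion: reserves +$6B, deposits 0.
Government spending $250.5 billion: reserves +$250.5B, deposits +$250.5B.
Totals: Δreserves = +$282B, Δdeposits = +$242B.
Δrequired reserves = 3% × +$242B = +$7.26B.
Δexcess reserves = Δreserves − Δrequired = +$282B − (+$7.26B) = +$274.74 billion.

+$274.74 billion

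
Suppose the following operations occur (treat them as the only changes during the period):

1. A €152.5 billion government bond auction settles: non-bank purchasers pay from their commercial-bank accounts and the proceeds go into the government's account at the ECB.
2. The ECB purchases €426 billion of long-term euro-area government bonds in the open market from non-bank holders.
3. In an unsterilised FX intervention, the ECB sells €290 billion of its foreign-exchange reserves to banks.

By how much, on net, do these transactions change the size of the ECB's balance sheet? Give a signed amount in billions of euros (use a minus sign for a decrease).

ECB balance sheet:
  Assets:      Securities +€426B, Foreign assets −€290B
  Liabilities: Bank reserves −€16.5B, Government deposits +€152.5B
Change in total ECB assets = +€136 billion.

+€136 billion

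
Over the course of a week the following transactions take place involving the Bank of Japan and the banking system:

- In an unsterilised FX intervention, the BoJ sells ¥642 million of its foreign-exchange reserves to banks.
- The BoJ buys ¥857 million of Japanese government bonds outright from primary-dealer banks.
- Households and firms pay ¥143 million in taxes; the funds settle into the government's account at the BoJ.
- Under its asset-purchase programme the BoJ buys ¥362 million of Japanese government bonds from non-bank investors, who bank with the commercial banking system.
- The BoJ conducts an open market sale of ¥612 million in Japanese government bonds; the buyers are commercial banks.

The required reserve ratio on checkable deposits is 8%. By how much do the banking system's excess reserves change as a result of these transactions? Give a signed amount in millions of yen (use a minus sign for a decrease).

-¥195.52 million

FX sale ¥642 million: reserves −¥642M, deposits 0.
OMO purchase (from banks) ¥857 million: reserves +¥857M, deposits 0.
Government account inflow ¥143 million: reserves −¥143M, deposits −¥143M.
Asset purchase (from non-banks) ¥362 million: reserves +¥362M, deposits +¥362M.
OMO sale (to banks) ¥612 million: reserves −¥612M, deposits 0.
Totals: Δreserves = −¥178M, Δdeposits = +¥219M.
Δrequired reserves = 8% × +¥219M = +¥17.52M.
Δexcess reserves = Δreserves − Δrequired = −¥178M − (+¥17.52M) = -¥195.52 million.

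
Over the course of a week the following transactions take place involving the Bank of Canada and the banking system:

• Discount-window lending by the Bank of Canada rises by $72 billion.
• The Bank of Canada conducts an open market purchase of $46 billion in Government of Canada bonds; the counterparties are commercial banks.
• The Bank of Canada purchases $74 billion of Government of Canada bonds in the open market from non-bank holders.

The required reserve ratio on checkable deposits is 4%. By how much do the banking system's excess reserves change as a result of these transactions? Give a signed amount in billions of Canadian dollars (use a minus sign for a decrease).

Discount-window loan $72 billion: reserves +$72B, deposits 0.
OMO purchase (from banks) $46 billion: reserves +$46B, deposits 0.
Asset purchase (from non-banks) $74 billion: reserves +$74B, deposits +$74B.
Totals: Δreserves = +$192B, Δdeposits = +$74B.
Δrequired reserves = 4% × +$74B = +$2.96B.
Δexcess reserves = Δreserves − Δrequired = +$192B − (+$2.96B) = +$189.04 billion.

+$189.04 billion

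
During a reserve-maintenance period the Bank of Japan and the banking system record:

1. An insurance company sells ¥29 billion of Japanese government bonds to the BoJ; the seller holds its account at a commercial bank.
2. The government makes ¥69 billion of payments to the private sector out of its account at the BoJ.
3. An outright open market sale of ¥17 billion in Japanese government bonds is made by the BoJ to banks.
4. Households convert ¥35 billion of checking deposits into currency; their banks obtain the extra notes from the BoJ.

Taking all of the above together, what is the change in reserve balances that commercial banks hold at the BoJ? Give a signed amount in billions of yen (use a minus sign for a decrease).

+¥46 billion

Asset purchase (from non-banks) ¥29 billion: the BoJ pays by crediting reserve accounts → +¥29B.
Government spending ¥69 billion: government payments flow into bank reserve accounts → +¥69B.
OMO sale (to banks) ¥17 billion: the buying banks pay out of their reserve balances → −¥17B.
Currency withdrawal ¥35 billion: banks swap reserves for currency → −¥35B.
Net: 29 + 69 − 17 − 35 = +¥46 billion.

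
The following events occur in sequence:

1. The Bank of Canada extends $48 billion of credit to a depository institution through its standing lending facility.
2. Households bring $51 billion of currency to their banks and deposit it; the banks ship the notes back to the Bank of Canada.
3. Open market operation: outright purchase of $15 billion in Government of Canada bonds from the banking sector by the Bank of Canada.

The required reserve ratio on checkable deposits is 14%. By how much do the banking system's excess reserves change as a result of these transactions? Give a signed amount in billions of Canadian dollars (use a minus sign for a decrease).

+$106.86 billion

Discount-window loan $48 billion: reserves +$48B, deposits 0.
Currency deposit $51 billion: reserves +$51B, deposits +$51B.
OMO purchase (from banks) $15 billion: reserves +$15B, deposits 0.
Totals: Δreserves = +$114B, Δdeposits = +$51B.
Δrequired reserves = 14% × +$51B = +$7.14B.
Δexcess reserves = Δreserves − Δrequired = +$114B − (+$7.14B) = +$106.86 billion.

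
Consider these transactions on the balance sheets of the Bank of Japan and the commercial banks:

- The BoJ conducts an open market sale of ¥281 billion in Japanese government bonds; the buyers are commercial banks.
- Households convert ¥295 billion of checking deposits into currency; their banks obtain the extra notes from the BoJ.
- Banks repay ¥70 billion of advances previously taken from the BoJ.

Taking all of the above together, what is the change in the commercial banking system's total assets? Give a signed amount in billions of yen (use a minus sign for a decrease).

-¥365 billion

BoJ balance sheet:
  Assets:      Securities −¥281B, Loans to banks −¥70B
  Liabilities: Bank reserves −¥646B, Currency in circulation +¥295B
Commercial banking system:
  Assets:      Reserves at CB −¥646B, Securities +¥281B
  Liabilities: Checkable deposits −¥295B, Borrowings from CB −¥70B
Change in total bank assets = -¥365 billion.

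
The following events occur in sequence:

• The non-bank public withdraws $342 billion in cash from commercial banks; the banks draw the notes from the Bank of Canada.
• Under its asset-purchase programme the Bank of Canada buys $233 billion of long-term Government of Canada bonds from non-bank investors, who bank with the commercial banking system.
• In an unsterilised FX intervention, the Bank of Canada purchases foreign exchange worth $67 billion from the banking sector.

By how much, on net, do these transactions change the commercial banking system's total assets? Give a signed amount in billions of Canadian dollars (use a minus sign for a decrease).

-$109 billion

Currency withdrawal $342 billion: bank balance sheets shrink → −$342B.
Asset purchase (from non-banks) $233 billion: bank balance sheets expand → +$233B.
FX purchase $67 billion: just an asset swap on bank balance sheets → 0.
Net: −342 + 233 + 0 = -$109 billion.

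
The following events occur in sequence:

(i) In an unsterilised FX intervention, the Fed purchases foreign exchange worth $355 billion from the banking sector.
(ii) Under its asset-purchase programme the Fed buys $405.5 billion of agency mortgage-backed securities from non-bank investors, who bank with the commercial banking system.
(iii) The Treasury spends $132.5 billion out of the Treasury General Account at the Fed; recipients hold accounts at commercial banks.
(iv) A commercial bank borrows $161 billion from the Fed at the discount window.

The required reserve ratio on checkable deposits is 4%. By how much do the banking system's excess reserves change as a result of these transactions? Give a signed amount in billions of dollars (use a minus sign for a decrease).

FX purchase $355 billion: reserves +$355B, deposits 0.
Asset purchase (from non-banks) $405.5 billion: reserves +$405.5B, deposits +$405.5B.
Government spending $132.5 billion: reserves +$132.5B, deposits +$132.5B.
Discount-window loan $161 billion: reserves +$161B, deposits 0.
Totals: Δreserves = +$1054B, Δdeposits = +$538B.
Δrequired reserves = 4% × +$538B = +$21.52B.
Δexcess reserves = Δreserves − Δrequired = +$1054B − (+$21.52B) = +$1032.48 billion.

+$1032.48 billion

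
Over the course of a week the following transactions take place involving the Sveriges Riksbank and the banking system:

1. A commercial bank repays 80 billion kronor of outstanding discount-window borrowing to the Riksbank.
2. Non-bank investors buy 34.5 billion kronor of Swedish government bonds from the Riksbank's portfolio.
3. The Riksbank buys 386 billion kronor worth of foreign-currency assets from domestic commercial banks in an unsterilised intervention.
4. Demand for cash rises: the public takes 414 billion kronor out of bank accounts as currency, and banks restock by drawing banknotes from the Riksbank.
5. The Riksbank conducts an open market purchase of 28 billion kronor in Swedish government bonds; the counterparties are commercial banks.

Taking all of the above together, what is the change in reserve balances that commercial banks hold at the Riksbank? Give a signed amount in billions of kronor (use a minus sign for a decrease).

Riksbank balance sheet:
  Assets:      Securities −6.5B, Loans to banks −80B, Foreign assets +386B
  Liabilities: Bank reserves −114.5B, Currency in circulation +414B
Commercial banking system:
  Assets:      Reserves at CB −114.5B, Securities −28B, Foreign assets −386B
  Liabilities: Checkable deposits −448.5B, Borrowings from CB −80B
So the change in reserve balances that commercial banks hold at the Riksbank is -114.5 billion.

-114.5 billion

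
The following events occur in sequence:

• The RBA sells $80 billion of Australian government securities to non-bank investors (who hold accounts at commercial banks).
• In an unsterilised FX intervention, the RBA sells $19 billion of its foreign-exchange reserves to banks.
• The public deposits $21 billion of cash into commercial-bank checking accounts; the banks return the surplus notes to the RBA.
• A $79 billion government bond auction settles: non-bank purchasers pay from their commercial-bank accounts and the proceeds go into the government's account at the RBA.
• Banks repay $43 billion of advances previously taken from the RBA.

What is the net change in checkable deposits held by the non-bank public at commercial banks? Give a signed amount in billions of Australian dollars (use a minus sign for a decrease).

-$138 billion

RBA balance sheet:
  Assets:      Securities −$80B, Loans to banks −$43B, Foreign assets −$19B
  Liabilities: Bank reserves −$200B, Currency in circulation −$21B, Government deposits +$79B
Commercial banking system:
  Assets:      Reserves at CB −$200B, Foreign assets +$19B
  Liabilities: Checkable deposits −$138B, Borrowings from CB −$43B
So the change in checkable deposits held by the non-bank public at commercial banks is -$138 billion.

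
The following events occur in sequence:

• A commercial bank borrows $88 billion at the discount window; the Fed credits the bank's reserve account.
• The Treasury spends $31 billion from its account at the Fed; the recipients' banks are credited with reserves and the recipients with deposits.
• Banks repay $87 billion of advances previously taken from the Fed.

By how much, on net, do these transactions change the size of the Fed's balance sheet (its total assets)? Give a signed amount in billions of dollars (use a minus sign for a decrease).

+$1 billion

Fed balance sheet:
  Assets:      Loans to banks +$1B
  Liabilities: Bank reserves +$32B, Government deposits −$31B
Commercial banking system:
  Assets:      Reserves at CB +$32B
  Liabilities: Checkable deposits +$31B, Borrowings from CB +$1B
Change in total Fed assets = +$1 billion.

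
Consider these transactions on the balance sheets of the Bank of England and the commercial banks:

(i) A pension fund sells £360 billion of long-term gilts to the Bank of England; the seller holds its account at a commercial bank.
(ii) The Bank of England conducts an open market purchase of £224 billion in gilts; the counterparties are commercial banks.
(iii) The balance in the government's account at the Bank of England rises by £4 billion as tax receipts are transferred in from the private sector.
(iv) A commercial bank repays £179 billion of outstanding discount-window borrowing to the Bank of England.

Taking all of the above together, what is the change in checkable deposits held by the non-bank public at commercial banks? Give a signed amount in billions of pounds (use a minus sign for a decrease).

Asset purchase (from non-banks) £360 billion: non-bank counterparties' bank balances rise → +£360B.
OMO purchase (from banks) £224 billion: the counterparty is a bank, so public deposits are unchanged → 0.
Government account inflow £4 billion: non-bank counterparties' bank balances fall → −£4B.
Discount-window repayment £179 billion: the counterparty is a bank, so public deposits are unchanged → 0.
Net: 360 + 0 − 4 + 0 = +£356 billion.

+£356 billion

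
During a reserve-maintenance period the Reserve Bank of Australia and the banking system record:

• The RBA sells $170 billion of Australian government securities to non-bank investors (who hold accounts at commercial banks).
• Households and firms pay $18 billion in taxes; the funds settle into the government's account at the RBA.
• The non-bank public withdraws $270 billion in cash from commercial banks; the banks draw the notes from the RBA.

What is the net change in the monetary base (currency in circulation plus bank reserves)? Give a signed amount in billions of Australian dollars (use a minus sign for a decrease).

-$188 billion

Asset sale (to non-banks) $170 billion: RBA balance sheet contracts → −$170B.
Government account inflow $18 billion: reserves shift to a non-base liability → −$18B.
Currency withdrawal $270 billion: just a shift between currency and reserves — both are base money → 0.
Net: −170 − 18 + 0 = -$188 billion.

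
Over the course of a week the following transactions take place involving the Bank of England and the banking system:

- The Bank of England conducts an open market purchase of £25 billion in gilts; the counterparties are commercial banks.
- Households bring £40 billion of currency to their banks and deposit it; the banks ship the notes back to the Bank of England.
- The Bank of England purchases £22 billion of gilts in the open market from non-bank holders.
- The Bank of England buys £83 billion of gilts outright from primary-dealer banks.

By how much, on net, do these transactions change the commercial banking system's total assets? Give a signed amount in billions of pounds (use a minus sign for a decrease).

+£62 billion

OMO purchase (from banks) £25 billion: just an asset swap on bank balance sheets → 0.
Currency deposit £40 billion: bank balance sheets expand → +£40B.
Asset purchase (from non-banks) £22 billion: bank balance sheets expand → +£22B.
OMO purchase (from banks) £83 billion: just an asset swap on bank balance sheets → 0.
Net: 0 + 40 + 22 + 0 = +£62 billion.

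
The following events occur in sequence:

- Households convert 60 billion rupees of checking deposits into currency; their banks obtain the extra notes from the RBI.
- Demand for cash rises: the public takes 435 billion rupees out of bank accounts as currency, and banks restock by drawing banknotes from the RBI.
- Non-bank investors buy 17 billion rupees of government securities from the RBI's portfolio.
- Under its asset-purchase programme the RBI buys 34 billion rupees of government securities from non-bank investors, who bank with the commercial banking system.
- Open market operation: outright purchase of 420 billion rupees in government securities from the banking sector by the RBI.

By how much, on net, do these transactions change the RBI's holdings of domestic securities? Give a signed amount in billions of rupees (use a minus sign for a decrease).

+437 billion

RBI balance sheet:
  Assets:      Securities +437B
  Liabilities: Bank reserves −58B, Currency in circulation +495B
Commercial banking system:
  Assets:      Reserves at CB −58B, Securities −420B
  Liabilities: Checkable deposits −478B
So the change in the RBI's holdings of domestic securities is +437 billion.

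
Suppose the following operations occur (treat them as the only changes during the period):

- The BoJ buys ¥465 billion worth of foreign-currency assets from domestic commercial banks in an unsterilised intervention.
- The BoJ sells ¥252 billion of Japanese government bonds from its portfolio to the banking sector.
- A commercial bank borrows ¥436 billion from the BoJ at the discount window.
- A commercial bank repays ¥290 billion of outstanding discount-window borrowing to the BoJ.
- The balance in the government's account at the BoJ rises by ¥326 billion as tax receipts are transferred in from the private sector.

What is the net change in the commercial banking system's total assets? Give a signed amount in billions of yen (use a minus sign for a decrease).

FX purchase ¥465 billion: just an asset swap on bank balance sheets → 0.
OMO sale (to banks) ¥252 billion: just an asset swap on bank balance sheets → 0.
Discount-window loan ¥436 billion: bank balance sheets expand → +¥436B.
Discount-window repayment ¥290 billion: bank balance sheets shrink → −¥290B.
Government account inflow ¥326 billion: bank balance sheets shrink → −¥326B.
Net: 0 + 0 + 436 − 290 − 326 = -¥180 billion.

-¥180 billion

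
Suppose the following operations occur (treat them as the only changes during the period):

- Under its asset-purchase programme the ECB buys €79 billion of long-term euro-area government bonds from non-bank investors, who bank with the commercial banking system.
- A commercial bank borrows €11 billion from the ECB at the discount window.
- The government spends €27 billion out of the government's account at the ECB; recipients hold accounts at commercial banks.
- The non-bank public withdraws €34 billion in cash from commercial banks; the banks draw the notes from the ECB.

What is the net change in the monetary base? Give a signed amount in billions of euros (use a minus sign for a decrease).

+€117 billion

Asset purchase (from non-banks) €79 billion: ECB balance sheet expands → +€79B.
Discount-window loan €11 billion: ECB balance sheet expands → +€11B.
Government spending €27 billion: a non-base liability converts back to reserves → +€27B.
Currency withdrawal €34 billion: just a shift between currency and reserves — both are base money → 0.
Net: 79 + 11 + 27 + 0 = +€117 billion.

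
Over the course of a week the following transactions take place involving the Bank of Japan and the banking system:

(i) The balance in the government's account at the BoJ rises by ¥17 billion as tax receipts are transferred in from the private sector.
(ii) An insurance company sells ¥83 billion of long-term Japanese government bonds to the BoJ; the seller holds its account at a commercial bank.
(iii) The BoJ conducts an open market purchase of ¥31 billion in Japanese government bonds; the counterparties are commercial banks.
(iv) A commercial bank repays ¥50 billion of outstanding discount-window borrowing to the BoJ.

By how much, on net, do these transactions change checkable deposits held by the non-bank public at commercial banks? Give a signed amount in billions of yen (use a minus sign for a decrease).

+¥66 billion

Government account inflow ¥17 billion: non-bank counterparties' bank balances fall → −¥17B.
Asset purchase (from non-banks) ¥83 billion: non-bank counterparties' bank balances rise → +¥83B.
OMO purchase (from banks) ¥31 billion: the counterparty is a bank, so public deposits are unchanged → 0.
Discount-window repayment ¥50 billion: the counterparty is a bank, so public deposits are unchanged → 0.
Net: −17 + 83 + 0 + 0 = +¥66 billion.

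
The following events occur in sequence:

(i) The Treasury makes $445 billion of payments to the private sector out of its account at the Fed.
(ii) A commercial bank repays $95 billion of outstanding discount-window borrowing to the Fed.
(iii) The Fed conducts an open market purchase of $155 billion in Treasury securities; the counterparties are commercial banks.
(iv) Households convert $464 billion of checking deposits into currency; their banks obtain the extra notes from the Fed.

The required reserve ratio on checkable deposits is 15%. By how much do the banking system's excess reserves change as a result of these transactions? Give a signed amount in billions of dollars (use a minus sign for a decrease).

+$43.85 billion

Government spending $445 billion: reserves +$445B, deposits +$445B.
Discount-window repayment $95 billion: reserves −$95B, deposits 0.
OMO purchase (from banks) $155 billion: reserves +$155B, deposits 0.
Currency withdrawal $464 billion: reserves −$464B, deposits −$464B.
Totals: Δreserves = +$41B, Δdeposits = −$19B.
Δrequired reserves = 15% × −$19B = −$2.85B.
Δexcess reserves = Δreserves − Δrequired = +$41B − (−$2.85B) = +$43.85 billion.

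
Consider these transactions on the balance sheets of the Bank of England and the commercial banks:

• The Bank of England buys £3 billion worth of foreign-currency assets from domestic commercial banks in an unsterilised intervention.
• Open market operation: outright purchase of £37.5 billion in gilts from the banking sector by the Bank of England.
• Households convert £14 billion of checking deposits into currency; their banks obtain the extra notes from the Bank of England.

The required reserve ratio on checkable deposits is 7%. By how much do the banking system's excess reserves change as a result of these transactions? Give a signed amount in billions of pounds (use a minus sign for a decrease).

+£27.48 billion

FX purchase £3 billion: reserves +£3B, deposits 0.
OMO purchase (from banks) £37.5 billion: reserves +£37.5B, deposits 0.
Currency withdrawal £14 billion: reserves −£14B, deposits −£14B.
Totals: Δreserves = +£26.5B, Δdeposits = −£14B.
Δrequired reserves = 7% × −£14B = −£0.98B.
Δexcess reserves = Δreserves − Δrequired = +£26.5B − (−£0.98B) = +£27.48 billion.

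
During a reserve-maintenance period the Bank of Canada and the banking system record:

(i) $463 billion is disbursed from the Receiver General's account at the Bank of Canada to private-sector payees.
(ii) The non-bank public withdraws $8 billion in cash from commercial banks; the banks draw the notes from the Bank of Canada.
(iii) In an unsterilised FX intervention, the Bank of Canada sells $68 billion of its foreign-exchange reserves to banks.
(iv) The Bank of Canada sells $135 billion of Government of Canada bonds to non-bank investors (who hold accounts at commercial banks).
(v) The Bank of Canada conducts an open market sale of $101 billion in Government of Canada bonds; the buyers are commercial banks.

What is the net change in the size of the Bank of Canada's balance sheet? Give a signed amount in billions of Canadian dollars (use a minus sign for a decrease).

Bank of Canada balance sheet:
  Assets:      Securities −$236B, Foreign assets −$68B
  Liabilities: Bank reserves +$151B, Currency in circulation +$8B, Government deposits −$463B
Change in total Bank of Canada assets = -$304 billion.

-$304 billion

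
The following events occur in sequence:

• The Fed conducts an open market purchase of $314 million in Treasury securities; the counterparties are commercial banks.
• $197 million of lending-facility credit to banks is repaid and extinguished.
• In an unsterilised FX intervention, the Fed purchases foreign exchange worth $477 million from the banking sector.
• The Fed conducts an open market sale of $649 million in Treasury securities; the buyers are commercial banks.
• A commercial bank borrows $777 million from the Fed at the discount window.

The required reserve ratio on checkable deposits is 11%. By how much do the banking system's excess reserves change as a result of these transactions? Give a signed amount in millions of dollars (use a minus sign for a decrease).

OMO purchase (from banks) $314 million: reserves +$314M, deposits 0.
Discount-window repayment $197 million: reserves −$197M, deposits 0.
FX purchase $477 million: reserves +$477M, deposits 0.
OMO sale (to banks) $649 million: reserves −$649M, deposits 0.
Discount-window loan $777 million: reserves +$777M, deposits 0.
Totals: Δreserves = +$722M, Δdeposits = 0.
Δrequired reserves = 11% × 0 = 0.
Δexcess reserves = Δreserves − Δrequired = +$722M − (0) = +$722 million.

+$722 million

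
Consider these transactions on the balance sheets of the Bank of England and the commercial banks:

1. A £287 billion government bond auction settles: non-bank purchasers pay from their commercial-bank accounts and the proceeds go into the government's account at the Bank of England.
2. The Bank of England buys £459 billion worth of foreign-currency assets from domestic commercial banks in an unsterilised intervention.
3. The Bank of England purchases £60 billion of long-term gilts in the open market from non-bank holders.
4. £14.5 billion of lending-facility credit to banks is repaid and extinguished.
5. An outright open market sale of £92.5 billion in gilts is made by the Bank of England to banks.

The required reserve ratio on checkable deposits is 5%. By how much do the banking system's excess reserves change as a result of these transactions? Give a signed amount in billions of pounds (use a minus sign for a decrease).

Government account inflow £287 billion: reserves −£287B, deposits −£287B.
FX purchase £459 billion: reserves +£459B, deposits 0.
Asset purchase (from non-banks) £60 billion: reserves +£60B, deposits +£60B.
Discount-window repayment £14.5 billion: reserves −£14.5B, deposits 0.
OMO sale (to banks) £92.5 billion: reserves −£92.5B, deposits 0.
Totals: Δreserves = +£125B, Δdeposits = −£227B.
Δrequired reserves = 5% × −£227B = −£11.35B.
Δexcess reserves = Δreserves − Δrequired = +£125B − (−£11.35B) = +£136.35 billion.

+£136.35 billion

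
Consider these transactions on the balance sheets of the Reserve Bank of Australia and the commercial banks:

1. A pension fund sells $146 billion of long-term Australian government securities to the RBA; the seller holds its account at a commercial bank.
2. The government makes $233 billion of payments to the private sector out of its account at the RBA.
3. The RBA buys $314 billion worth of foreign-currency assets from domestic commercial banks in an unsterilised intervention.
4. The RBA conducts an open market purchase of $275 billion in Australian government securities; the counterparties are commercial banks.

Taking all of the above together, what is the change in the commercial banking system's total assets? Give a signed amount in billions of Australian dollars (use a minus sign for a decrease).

RBA balance sheet:
  Assets:      Securities +$421B, Foreign assets +$314B
  Liabilities: Bank reserves +$968B, Government deposits −$233B
Commercial banking system:
  Assets:      Reserves at CB +$968B, Securities −$275B, Foreign assets −$314B
  Liabilities: Checkable deposits +$379B
Change in total bank assets = +$379 billion.

+$379 billion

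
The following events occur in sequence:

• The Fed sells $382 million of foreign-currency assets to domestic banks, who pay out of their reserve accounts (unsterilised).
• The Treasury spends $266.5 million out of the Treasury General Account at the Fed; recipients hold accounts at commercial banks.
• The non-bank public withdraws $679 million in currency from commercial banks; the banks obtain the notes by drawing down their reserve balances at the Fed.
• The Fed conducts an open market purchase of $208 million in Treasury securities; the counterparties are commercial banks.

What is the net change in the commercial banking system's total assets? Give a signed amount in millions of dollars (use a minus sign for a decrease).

-$412.5 million

FX sale $382 million: just an asset swap on bank balance sheets → 0.
Government spending $266.5 million: bank balance sheets expand → +$266.5M.
Currency withdrawal $679 million: bank balance sheets shrink → −$679M.
OMO purchase (from banks) $208 million: just an asset swap on bank balance sheets → 0.
Net: 0 + 266.5 − 679 + 0 = -$412.5 million.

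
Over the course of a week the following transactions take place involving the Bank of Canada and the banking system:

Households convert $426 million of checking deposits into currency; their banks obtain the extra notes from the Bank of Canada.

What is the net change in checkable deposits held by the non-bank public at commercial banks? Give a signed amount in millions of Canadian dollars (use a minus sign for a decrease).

Bank of Canada balance sheet:
  Assets:      no change
  Liabilities: Bank reserves −$426M, Currency in circulation +$426M
Commercial banking system:
  Assets:      Reserves at CB −$426M
  Liabilities: Checkable deposits −$426M
So the change in checkable deposits held by the non-bank public at commercial banks is -$426 million.

-$426 million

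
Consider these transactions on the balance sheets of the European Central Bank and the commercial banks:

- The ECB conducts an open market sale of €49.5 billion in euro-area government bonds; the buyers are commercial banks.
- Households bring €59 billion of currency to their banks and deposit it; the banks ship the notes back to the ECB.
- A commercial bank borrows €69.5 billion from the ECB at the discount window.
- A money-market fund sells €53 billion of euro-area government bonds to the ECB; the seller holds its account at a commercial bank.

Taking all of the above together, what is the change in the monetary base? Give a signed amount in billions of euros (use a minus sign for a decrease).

+€73 billion

OMO sale (to banks) €49.5 billion: ECB balance sheet contracts → −€49.5B.
Currency deposit €59 billion: just a shift between currency and reserves — both are base money → 0.
Discount-window loan €69.5 billion: ECB balance sheet expands → +€69.5B.
Asset purchase (from non-banks) €53 billion: ECB balance sheet expands → +€53B.
Net: −49.5 + 0 + 69.5 + 53 = +€73 billion.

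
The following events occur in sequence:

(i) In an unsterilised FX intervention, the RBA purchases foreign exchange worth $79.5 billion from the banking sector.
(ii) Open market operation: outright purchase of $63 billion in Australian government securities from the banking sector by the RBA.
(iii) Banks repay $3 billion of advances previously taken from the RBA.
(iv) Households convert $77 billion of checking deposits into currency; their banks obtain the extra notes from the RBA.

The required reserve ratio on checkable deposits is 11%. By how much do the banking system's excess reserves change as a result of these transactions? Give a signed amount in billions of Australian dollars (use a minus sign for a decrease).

+$70.97 billion

FX purchase $79.5 billion: reserves +$79.5B, deposits 0.
OMO purchase (from banks) $63 billion: reserves +$63B, deposits 0.
Discount-window repayment $3 billion: reserves −$3B, deposits 0.
Currency withdrawal $77 billion: reserves −$77B, deposits −$77B.
Totals: Δreserves = +$62.5B, Δdeposits = −$77B.
Δrequired reserves = 11% × −$77B = −$8.47B.
Δexcess reserves = Δreserves − Δrequired = +$62.5B − (−$8.47B) = +$70.97 billion.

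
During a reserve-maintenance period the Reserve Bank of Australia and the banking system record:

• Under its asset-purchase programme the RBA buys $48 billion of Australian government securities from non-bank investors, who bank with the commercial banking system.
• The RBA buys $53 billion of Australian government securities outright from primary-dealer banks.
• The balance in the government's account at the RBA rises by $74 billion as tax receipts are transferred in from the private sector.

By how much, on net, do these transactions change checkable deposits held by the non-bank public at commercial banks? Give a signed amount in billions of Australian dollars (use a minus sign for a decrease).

RBA balance sheet:
  Assets:      Securities +$101B
  Liabilities: Bank reserves +$27B, Government deposits +$74B
Commercial banking system:
  Assets:      Reserves at CB +$27B, Securities −$53B
  Liabilities: Checkable deposits −$26B
So the change in checkable deposits held by the non-bank public at commercial banks is -$26 billion.

-$26 billion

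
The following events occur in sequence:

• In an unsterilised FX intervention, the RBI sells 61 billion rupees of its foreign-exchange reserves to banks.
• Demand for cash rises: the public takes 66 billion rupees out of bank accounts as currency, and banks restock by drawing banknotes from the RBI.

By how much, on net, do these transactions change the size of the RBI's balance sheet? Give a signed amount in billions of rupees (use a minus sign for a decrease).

FX sale 61 billion rupees: an RBI asset is shed → −61B.
Currency withdrawal 66 billion rupees: only the composition of liabilities changes → 0.
Net: −61 + 0 = -61 billion.

-61 billion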